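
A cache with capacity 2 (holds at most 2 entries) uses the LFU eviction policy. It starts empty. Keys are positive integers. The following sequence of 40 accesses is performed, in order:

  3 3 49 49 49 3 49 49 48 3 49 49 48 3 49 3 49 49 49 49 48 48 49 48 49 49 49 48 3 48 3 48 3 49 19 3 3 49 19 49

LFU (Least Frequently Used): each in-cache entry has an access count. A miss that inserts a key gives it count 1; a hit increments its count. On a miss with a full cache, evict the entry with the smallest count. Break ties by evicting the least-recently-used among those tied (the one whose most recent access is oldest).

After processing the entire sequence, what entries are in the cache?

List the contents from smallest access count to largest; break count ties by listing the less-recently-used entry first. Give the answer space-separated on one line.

Answer: 19 49

Derivation:
LFU simulation (capacity=2):
  1. access 3: MISS. Cache: [3(c=1)]
  2. access 3: HIT, count now 2. Cache: [3(c=2)]
  3. access 49: MISS. Cache: [49(c=1) 3(c=2)]
  4. access 49: HIT, count now 2. Cache: [3(c=2) 49(c=2)]
  5. access 49: HIT, count now 3. Cache: [3(c=2) 49(c=3)]
  6. access 3: HIT, count now 3. Cache: [49(c=3) 3(c=3)]
  7. access 49: HIT, count now 4. Cache: [3(c=3) 49(c=4)]
  8. access 49: HIT, count now 5. Cache: [3(c=3) 49(c=5)]
  9. access 48: MISS, evict 3(c=3). Cache: [48(c=1) 49(c=5)]
  10. access 3: MISS, evict 48(c=1). Cache: [3(c=1) 49(c=5)]
  11. access 49: HIT, count now 6. Cache: [3(c=1) 49(c=6)]
  12. access 49: HIT, count now 7. Cache: [3(c=1) 49(c=7)]
  13. access 48: MISS, evict 3(c=1). Cache: [48(c=1) 49(c=7)]
  14. access 3: MISS, evict 48(c=1). Cache: [3(c=1) 49(c=7)]
  15. access 49: HIT, count now 8. Cache: [3(c=1) 49(c=8)]
  16. access 3: HIT, count now 2. Cache: [3(c=2) 49(c=8)]
  17. access 49: HIT, count now 9. Cache: [3(c=2) 49(c=9)]
  18. access 49: HIT, count now 10. Cache: [3(c=2) 49(c=10)]
  19. access 49: HIT, count now 11. Cache: [3(c=2) 49(c=11)]
  20. access 49: HIT, count now 12. Cache: [3(c=2) 49(c=12)]
  21. access 48: MISS, evict 3(c=2). Cache: [48(c=1) 49(c=12)]
  22. access 48: HIT, count now 2. Cache: [48(c=2) 49(c=12)]
  23. access 49: HIT, count now 13. Cache: [48(c=2) 49(c=13)]
  24. access 48: HIT, count now 3. Cache: [48(c=3) 49(c=13)]
  25. access 49: HIT, count now 14. Cache: [48(c=3) 49(c=14)]
  26. access 49: HIT, count now 15. Cache: [48(c=3) 49(c=15)]
  27. access 49: HIT, count now 16. Cache: [48(c=3) 49(c=16)]
  28. access 48: HIT, count now 4. Cache: [48(c=4) 49(c=16)]
  29. access 3: MISS, evict 48(c=4). Cache: [3(c=1) 49(c=16)]
  30. access 48: MISS, evict 3(c=1). Cache: [48(c=1) 49(c=16)]
  31. access 3: MISS, evict 48(c=1). Cache: [3(c=1) 49(c=16)]
  32. access 48: MISS, evict 3(c=1). Cache: [48(c=1) 49(c=16)]
  33. access 3: MISS, evict 48(c=1). Cache: [3(c=1) 49(c=16)]
  34. access 49: HIT, count now 17. Cache: [3(c=1) 49(c=17)]
  35. access 19: MISS, evict 3(c=1). Cache: [19(c=1) 49(c=17)]
  36. access 3: MISS, evict 19(c=1). Cache: [3(c=1) 49(c=17)]
  37. access 3: HIT, count now 2. Cache: [3(c=2) 49(c=17)]
  38. access 49: HIT, count now 18. Cache: [3(c=2) 49(c=18)]
  39. access 19: MISS, evict 3(c=2). Cache: [19(c=1) 49(c=18)]
  40. access 49: HIT, count now 19. Cache: [19(c=1) 49(c=19)]
Total: 25 hits, 15 misses, 13 evictions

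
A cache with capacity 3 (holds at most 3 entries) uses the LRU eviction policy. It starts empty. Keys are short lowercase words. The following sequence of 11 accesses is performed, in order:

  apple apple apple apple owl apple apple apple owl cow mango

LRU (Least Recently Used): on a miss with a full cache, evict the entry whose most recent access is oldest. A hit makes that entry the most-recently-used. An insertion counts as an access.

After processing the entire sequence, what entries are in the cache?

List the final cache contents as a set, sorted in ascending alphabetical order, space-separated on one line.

LRU simulation (capacity=3):
  1. access apple: MISS. Cache (LRU->MRU): [apple]
  2. access apple: HIT. Cache (LRU->MRU): [apple]
  3. access apple: HIT. Cache (LRU->MRU): [apple]
  4. access apple: HIT. Cache (LRU->MRU): [apple]
  5. access owl: MISS. Cache (LRU->MRU): [apple owl]
  6. access apple: HIT. Cache (LRU->MRU): [owl apple]
  7. access apple: HIT. Cache (LRU->MRU): [owl apple]
  8. access apple: HIT. Cache (LRU->MRU): [owl apple]
  9. access owl: HIT. Cache (LRU->MRU): [apple owl]
  10. access cow: MISS. Cache (LRU->MRU): [apple owl cow]
  11. access mango: MISS, evict apple. Cache (LRU->MRU): [owl cow mango]
Total: 7 hits, 4 misses, 1 evictions

Answer: cow mango owl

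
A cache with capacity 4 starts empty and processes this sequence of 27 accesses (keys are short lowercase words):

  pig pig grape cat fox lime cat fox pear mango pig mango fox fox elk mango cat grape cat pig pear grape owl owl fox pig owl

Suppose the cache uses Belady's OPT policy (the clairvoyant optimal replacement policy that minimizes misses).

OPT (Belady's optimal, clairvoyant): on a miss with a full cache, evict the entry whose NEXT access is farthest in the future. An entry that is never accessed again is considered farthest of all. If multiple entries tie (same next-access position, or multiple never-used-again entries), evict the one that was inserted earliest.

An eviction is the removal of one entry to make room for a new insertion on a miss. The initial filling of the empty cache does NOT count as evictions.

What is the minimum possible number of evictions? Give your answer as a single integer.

Answer: 8

Derivation:
OPT (Belady) simulation (capacity=4):
  1. access pig: MISS. Cache: [pig]
  2. access pig: HIT. Next use of pig: step 11. Cache: [pig]
  3. access grape: MISS. Cache: [pig grape]
  4. access cat: MISS. Cache: [pig grape cat]
  5. access fox: MISS. Cache: [pig grape cat fox]
  6. access lime: MISS, evict grape (next use: step 18). Cache: [pig cat fox lime]
  7. access cat: HIT. Next use of cat: step 17. Cache: [pig cat fox lime]
  8. access fox: HIT. Next use of fox: step 13. Cache: [pig cat fox lime]
  9. access pear: MISS, evict lime (next use: never). Cache: [pig cat fox pear]
  10. access mango: MISS, evict pear (next use: step 21). Cache: [pig cat fox mango]
  11. access pig: HIT. Next use of pig: step 20. Cache: [pig cat fox mango]
  12. access mango: HIT. Next use of mango: step 16. Cache: [pig cat fox mango]
  13. access fox: HIT. Next use of fox: step 14. Cache: [pig cat fox mango]
  14. access fox: HIT. Next use of fox: step 25. Cache: [pig cat fox mango]
  15. access elk: MISS, evict fox (next use: step 25). Cache: [pig cat mango elk]
  16. access mango: HIT. Next use of mango: never. Cache: [pig cat mango elk]
  17. access cat: HIT. Next use of cat: step 19. Cache: [pig cat mango elk]
  18. access grape: MISS, evict mango (next use: never). Cache: [pig cat elk grape]
  19. access cat: HIT. Next use of cat: never. Cache: [pig cat elk grape]
  20. access pig: HIT. Next use of pig: step 26. Cache: [pig cat elk grape]
  21. access pear: MISS, evict cat (next use: never). Cache: [pig elk grape pear]
  22. access grape: HIT. Next use of grape: never. Cache: [pig elk grape pear]
  23. access owl: MISS, evict elk (next use: never). Cache: [pig grape pear owl]
  24. access owl: HIT. Next use of owl: step 27. Cache: [pig grape pear owl]
  25. access fox: MISS, evict grape (next use: never). Cache: [pig pear owl fox]
  26. access pig: HIT. Next use of pig: never. Cache: [pig pear owl fox]
  27. access owl: HIT. Next use of owl: never. Cache: [pig pear owl fox]
Total: 15 hits, 12 misses, 8 evictions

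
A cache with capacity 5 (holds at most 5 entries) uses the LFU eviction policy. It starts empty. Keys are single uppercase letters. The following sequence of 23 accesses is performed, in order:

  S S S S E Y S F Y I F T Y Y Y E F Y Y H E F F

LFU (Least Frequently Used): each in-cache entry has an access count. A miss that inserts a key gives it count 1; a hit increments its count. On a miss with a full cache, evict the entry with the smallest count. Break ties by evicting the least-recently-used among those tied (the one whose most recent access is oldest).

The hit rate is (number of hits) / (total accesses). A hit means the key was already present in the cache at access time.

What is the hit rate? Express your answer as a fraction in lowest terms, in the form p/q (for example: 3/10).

LFU simulation (capacity=5):
  1. access S: MISS. Cache: [S(c=1)]
  2. access S: HIT, count now 2. Cache: [S(c=2)]
  3. access S: HIT, count now 3. Cache: [S(c=3)]
  4. access S: HIT, count now 4. Cache: [S(c=4)]
  5. access E: MISS. Cache: [E(c=1) S(c=4)]
  6. access Y: MISS. Cache: [E(c=1) Y(c=1) S(c=4)]
  7. access S: HIT, count now 5. Cache: [E(c=1) Y(c=1) S(c=5)]
  8. access F: MISS. Cache: [E(c=1) Y(c=1) F(c=1) S(c=5)]
  9. access Y: HIT, count now 2. Cache: [E(c=1) F(c=1) Y(c=2) S(c=5)]
  10. access I: MISS. Cache: [E(c=1) F(c=1) I(c=1) Y(c=2) S(c=5)]
  11. access F: HIT, count now 2. Cache: [E(c=1) I(c=1) Y(c=2) F(c=2) S(c=5)]
  12. access T: MISS, evict E(c=1). Cache: [I(c=1) T(c=1) Y(c=2) F(c=2) S(c=5)]
  13. access Y: HIT, count now 3. Cache: [I(c=1) T(c=1) F(c=2) Y(c=3) S(c=5)]
  14. access Y: HIT, count now 4. Cache: [I(c=1) T(c=1) F(c=2) Y(c=4) S(c=5)]
  15. access Y: HIT, count now 5. Cache: [I(c=1) T(c=1) F(c=2) S(c=5) Y(c=5)]
  16. access E: MISS, evict I(c=1). Cache: [T(c=1) E(c=1) F(c=2) S(c=5) Y(c=5)]
  17. access F: HIT, count now 3. Cache: [T(c=1) E(c=1) F(c=3) S(c=5) Y(c=5)]
  18. access Y: HIT, count now 6. Cache: [T(c=1) E(c=1) F(c=3) S(c=5) Y(c=6)]
  19. access Y: HIT, count now 7. Cache: [T(c=1) E(c=1) F(c=3) S(c=5) Y(c=7)]
  20. access H: MISS, evict T(c=1). Cache: [E(c=1) H(c=1) F(c=3) S(c=5) Y(c=7)]
  21. access E: HIT, count now 2. Cache: [H(c=1) E(c=2) F(c=3) S(c=5) Y(c=7)]
  22. access F: HIT, count now 4. Cache: [H(c=1) E(c=2) F(c=4) S(c=5) Y(c=7)]
  23. access F: HIT, count now 5. Cache: [H(c=1) E(c=2) S(c=5) F(c=5) Y(c=7)]
Total: 15 hits, 8 misses, 3 evictions

Hit rate = 15/23

Answer: 15/23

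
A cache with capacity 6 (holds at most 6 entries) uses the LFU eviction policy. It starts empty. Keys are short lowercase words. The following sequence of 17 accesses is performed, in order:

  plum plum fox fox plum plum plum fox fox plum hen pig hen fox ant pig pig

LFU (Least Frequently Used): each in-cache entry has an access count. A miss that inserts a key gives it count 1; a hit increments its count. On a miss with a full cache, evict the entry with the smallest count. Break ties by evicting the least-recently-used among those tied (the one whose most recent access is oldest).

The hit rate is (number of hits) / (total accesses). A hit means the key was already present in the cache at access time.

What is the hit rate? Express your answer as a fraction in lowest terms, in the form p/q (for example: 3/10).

LFU simulation (capacity=6):
  1. access plum: MISS. Cache: [plum(c=1)]
  2. access plum: HIT, count now 2. Cache: [plum(c=2)]
  3. access fox: MISS. Cache: [fox(c=1) plum(c=2)]
  4. access fox: HIT, count now 2. Cache: [plum(c=2) fox(c=2)]
  5. access plum: HIT, count now 3. Cache: [fox(c=2) plum(c=3)]
  6. access plum: HIT, count now 4. Cache: [fox(c=2) plum(c=4)]
  7. access plum: HIT, count now 5. Cache: [fox(c=2) plum(c=5)]
  8. access fox: HIT, count now 3. Cache: [fox(c=3) plum(c=5)]
  9. access fox: HIT, count now 4. Cache: [fox(c=4) plum(c=5)]
  10. access plum: HIT, count now 6. Cache: [fox(c=4) plum(c=6)]
  11. access hen: MISS. Cache: [hen(c=1) fox(c=4) plum(c=6)]
  12. access pig: MISS. Cache: [hen(c=1) pig(c=1) fox(c=4) plum(c=6)]
  13. access hen: HIT, count now 2. Cache: [pig(c=1) hen(c=2) fox(c=4) plum(c=6)]
  14. access fox: HIT, count now 5. Cache: [pig(c=1) hen(c=2) fox(c=5) plum(c=6)]
  15. access ant: MISS. Cache: [pig(c=1) ant(c=1) hen(c=2) fox(c=5) plum(c=6)]
  16. access pig: HIT, count now 2. Cache: [ant(c=1) hen(c=2) pig(c=2) fox(c=5) plum(c=6)]
  17. access pig: HIT, count now 3. Cache: [ant(c=1) hen(c=2) pig(c=3) fox(c=5) plum(c=6)]
Total: 12 hits, 5 misses, 0 evictions

Hit rate = 12/17

Answer: 12/17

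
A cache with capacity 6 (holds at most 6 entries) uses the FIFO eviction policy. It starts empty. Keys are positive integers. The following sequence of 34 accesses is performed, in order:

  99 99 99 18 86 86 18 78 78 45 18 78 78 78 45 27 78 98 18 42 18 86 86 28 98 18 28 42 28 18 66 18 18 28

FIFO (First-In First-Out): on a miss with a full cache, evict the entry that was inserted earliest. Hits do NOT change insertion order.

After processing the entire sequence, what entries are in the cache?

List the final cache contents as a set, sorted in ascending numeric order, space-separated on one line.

FIFO simulation (capacity=6):
  1. access 99: MISS. Cache (old->new): [99]
  2. access 99: HIT. Cache (old->new): [99]
  3. access 99: HIT. Cache (old->new): [99]
  4. access 18: MISS. Cache (old->new): [99 18]
  5. access 86: MISS. Cache (old->new): [99 18 86]
  6. access 86: HIT. Cache (old->new): [99 18 86]
  7. access 18: HIT. Cache (old->new): [99 18 86]
  8. access 78: MISS. Cache (old->new): [99 18 86 78]
  9. access 78: HIT. Cache (old->new): [99 18 86 78]
  10. access 45: MISS. Cache (old->new): [99 18 86 78 45]
  11. access 18: HIT. Cache (old->new): [99 18 86 78 45]
  12. access 78: HIT. Cache (old->new): [99 18 86 78 45]
  13. access 78: HIT. Cache (old->new): [99 18 86 78 45]
  14. access 78: HIT. Cache (old->new): [99 18 86 78 45]
  15. access 45: HIT. Cache (old->new): [99 18 86 78 45]
  16. access 27: MISS. Cache (old->new): [99 18 86 78 45 27]
  17. access 78: HIT. Cache (old->new): [99 18 86 78 45 27]
  18. access 98: MISS, evict 99. Cache (old->new): [18 86 78 45 27 98]
  19. access 18: HIT. Cache (old->new): [18 86 78 45 27 98]
  20. access 42: MISS, evict 18. Cache (old->new): [86 78 45 27 98 42]
  21. access 18: MISS, evict 86. Cache (old->new): [78 45 27 98 42 18]
  22. access 86: MISS, evict 78. Cache (old->new): [45 27 98 42 18 86]
  23. access 86: HIT. Cache (old->new): [45 27 98 42 18 86]
  24. access 28: MISS, evict 45. Cache (old->new): [27 98 42 18 86 28]
  25. access 98: HIT. Cache (old->new): [27 98 42 18 86 28]
  26. access 18: HIT. Cache (old->new): [27 98 42 18 86 28]
  27. access 28: HIT. Cache (old->new): [27 98 42 18 86 28]
  28. access 42: HIT. Cache (old->new): [27 98 42 18 86 28]
  29. access 28: HIT. Cache (old->new): [27 98 42 18 86 28]
  30. access 18: HIT. Cache (old->new): [27 98 42 18 86 28]
  31. access 66: MISS, evict 27. Cache (old->new): [98 42 18 86 28 66]
  32. access 18: HIT. Cache (old->new): [98 42 18 86 28 66]
  33. access 18: HIT. Cache (old->new): [98 42 18 86 28 66]
  34. access 28: HIT. Cache (old->new): [98 42 18 86 28 66]
Total: 22 hits, 12 misses, 6 evictions

Answer: 18 28 42 66 86 98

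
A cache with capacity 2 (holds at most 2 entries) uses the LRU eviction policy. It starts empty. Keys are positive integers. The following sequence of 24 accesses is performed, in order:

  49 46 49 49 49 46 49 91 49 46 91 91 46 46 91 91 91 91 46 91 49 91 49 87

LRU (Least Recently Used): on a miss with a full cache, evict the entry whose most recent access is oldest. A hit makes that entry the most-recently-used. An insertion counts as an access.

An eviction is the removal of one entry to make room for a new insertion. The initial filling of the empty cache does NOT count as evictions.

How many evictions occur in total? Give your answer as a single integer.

LRU simulation (capacity=2):
  1. access 49: MISS. Cache (LRU->MRU): [49]
  2. access 46: MISS. Cache (LRU->MRU): [49 46]
  3. access 49: HIT. Cache (LRU->MRU): [46 49]
  4. access 49: HIT. Cache (LRU->MRU): [46 49]
  5. access 49: HIT. Cache (LRU->MRU): [46 49]
  6. access 46: HIT. Cache (LRU->MRU): [49 46]
  7. access 49: HIT. Cache (LRU->MRU): [46 49]
  8. access 91: MISS, evict 46. Cache (LRU->MRU): [49 91]
  9. access 49: HIT. Cache (LRU->MRU): [91 49]
  10. access 46: MISS, evict 91. Cache (LRU->MRU): [49 46]
  11. access 91: MISS, evict 49. Cache (LRU->MRU): [46 91]
  12. access 91: HIT. Cache (LRU->MRU): [46 91]
  13. access 46: HIT. Cache (LRU->MRU): [91 46]
  14. access 46: HIT. Cache (LRU->MRU): [91 46]
  15. access 91: HIT. Cache (LRU->MRU): [46 91]
  16. access 91: HIT. Cache (LRU->MRU): [46 91]
  17. access 91: HIT. Cache (LRU->MRU): [46 91]
  18. access 91: HIT. Cache (LRU->MRU): [46 91]
  19. access 46: HIT. Cache (LRU->MRU): [91 46]
  20. access 91: HIT. Cache (LRU->MRU): [46 91]
  21. access 49: MISS, evict 46. Cache (LRU->MRU): [91 49]
  22. access 91: HIT. Cache (LRU->MRU): [49 91]
  23. access 49: HIT. Cache (LRU->MRU): [91 49]
  24. access 87: MISS, evict 91. Cache (LRU->MRU): [49 87]
Total: 17 hits, 7 misses, 5 evictions

Answer: 5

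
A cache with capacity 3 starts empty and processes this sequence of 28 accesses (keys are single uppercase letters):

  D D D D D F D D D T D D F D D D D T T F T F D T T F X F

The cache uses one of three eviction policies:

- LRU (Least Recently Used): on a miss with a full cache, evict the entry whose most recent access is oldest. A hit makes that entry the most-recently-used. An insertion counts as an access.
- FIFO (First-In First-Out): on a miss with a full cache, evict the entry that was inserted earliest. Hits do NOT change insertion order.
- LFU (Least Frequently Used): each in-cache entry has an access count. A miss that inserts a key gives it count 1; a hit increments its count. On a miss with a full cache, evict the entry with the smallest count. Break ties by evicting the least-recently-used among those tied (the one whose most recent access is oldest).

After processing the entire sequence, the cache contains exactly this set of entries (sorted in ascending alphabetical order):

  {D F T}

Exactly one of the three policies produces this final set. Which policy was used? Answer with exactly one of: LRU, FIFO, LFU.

Simulating under each policy and comparing final sets:
  LRU: final set = {F T X} -> differs
  FIFO: final set = {F T X} -> differs
  LFU: final set = {D F T} -> MATCHES target
Only LFU produces the target set.

Answer: LFU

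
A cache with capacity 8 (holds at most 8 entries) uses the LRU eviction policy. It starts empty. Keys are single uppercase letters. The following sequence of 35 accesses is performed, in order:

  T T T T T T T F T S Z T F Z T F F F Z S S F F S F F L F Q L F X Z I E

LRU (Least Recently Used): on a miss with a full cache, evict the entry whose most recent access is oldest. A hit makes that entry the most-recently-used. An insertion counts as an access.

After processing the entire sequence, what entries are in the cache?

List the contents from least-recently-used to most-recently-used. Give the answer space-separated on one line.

LRU simulation (capacity=8):
  1. access T: MISS. Cache (LRU->MRU): [T]
  2. access T: HIT. Cache (LRU->MRU): [T]
  3. access T: HIT. Cache (LRU->MRU): [T]
  4. access T: HIT. Cache (LRU->MRU): [T]
  5. access T: HIT. Cache (LRU->MRU): [T]
  6. access T: HIT. Cache (LRU->MRU): [T]
  7. access T: HIT. Cache (LRU->MRU): [T]
  8. access F: MISS. Cache (LRU->MRU): [T F]
  9. access T: HIT. Cache (LRU->MRU): [F T]
  10. access S: MISS. Cache (LRU->MRU): [F T S]
  11. access Z: MISS. Cache (LRU->MRU): [F T S Z]
  12. access T: HIT. Cache (LRU->MRU): [F S Z T]
  13. access F: HIT. Cache (LRU->MRU): [S Z T F]
  14. access Z: HIT. Cache (LRU->MRU): [S T F Z]
  15. access T: HIT. Cache (LRU->MRU): [S F Z T]
  16. access F: HIT. Cache (LRU->MRU): [S Z T F]
  17. access F: HIT. Cache (LRU->MRU): [S Z T F]
  18. access F: HIT. Cache (LRU->MRU): [S Z T F]
  19. access Z: HIT. Cache (LRU->MRU): [S T F Z]
  20. access S: HIT. Cache (LRU->MRU): [T F Z S]
  21. access S: HIT. Cache (LRU->MRU): [T F Z S]
  22. access F: HIT. Cache (LRU->MRU): [T Z S F]
  23. access F: HIT. Cache (LRU->MRU): [T Z S F]
  24. access S: HIT. Cache (LRU->MRU): [T Z F S]
  25. access F: HIT. Cache (LRU->MRU): [T Z S F]
  26. access F: HIT. Cache (LRU->MRU): [T Z S F]
  27. access L: MISS. Cache (LRU->MRU): [T Z S F L]
  28. access F: HIT. Cache (LRU->MRU): [T Z S L F]
  29. access Q: MISS. Cache (LRU->MRU): [T Z S L F Q]
  30. access L: HIT. Cache (LRU->MRU): [T Z S F Q L]
  31. access F: HIT. Cache (LRU->MRU): [T Z S Q L F]
  32. access X: MISS. Cache (LRU->MRU): [T Z S Q L F X]
  33. access Z: HIT. Cache (LRU->MRU): [T S Q L F X Z]
  34. access I: MISS. Cache (LRU->MRU): [T S Q L F X Z I]
  35. access E: MISS, evict T. Cache (LRU->MRU): [S Q L F X Z I E]
Total: 26 hits, 9 misses, 1 evictions

Answer: S Q L F X Z I E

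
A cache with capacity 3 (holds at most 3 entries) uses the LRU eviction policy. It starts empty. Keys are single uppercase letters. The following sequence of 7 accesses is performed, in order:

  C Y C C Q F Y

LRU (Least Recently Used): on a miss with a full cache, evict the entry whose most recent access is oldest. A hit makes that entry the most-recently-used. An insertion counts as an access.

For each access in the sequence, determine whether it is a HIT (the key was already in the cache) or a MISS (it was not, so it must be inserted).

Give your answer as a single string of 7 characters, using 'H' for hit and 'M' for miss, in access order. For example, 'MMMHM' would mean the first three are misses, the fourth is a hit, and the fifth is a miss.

LRU simulation (capacity=3):
  1. access C: MISS. Cache (LRU->MRU): [C]
  2. access Y: MISS. Cache (LRU->MRU): [C Y]
  3. access C: HIT. Cache (LRU->MRU): [Y C]
  4. access C: HIT. Cache (LRU->MRU): [Y C]
  5. access Q: MISS. Cache (LRU->MRU): [Y C Q]
  6. access F: MISS, evict Y. Cache (LRU->MRU): [C Q F]
  7. access Y: MISS, evict C. Cache (LRU->MRU): [Q F Y]
Total: 2 hits, 5 misses, 2 evictions

Answer: MMHHMMM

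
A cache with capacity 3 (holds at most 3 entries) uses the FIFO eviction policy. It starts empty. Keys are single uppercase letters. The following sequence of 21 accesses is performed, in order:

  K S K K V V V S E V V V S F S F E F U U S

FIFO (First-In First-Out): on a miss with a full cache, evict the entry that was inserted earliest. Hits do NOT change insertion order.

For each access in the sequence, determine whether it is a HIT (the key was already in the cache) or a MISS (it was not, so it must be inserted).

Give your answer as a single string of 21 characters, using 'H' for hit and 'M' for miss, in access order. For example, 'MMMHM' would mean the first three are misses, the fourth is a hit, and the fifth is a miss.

FIFO simulation (capacity=3):
  1. access K: MISS. Cache (old->new): [K]
  2. access S: MISS. Cache (old->new): [K S]
  3. access K: HIT. Cache (old->new): [K S]
  4. access K: HIT. Cache (old->new): [K S]
  5. access V: MISS. Cache (old->new): [K S V]
  6. access V: HIT. Cache (old->new): [K S V]
  7. access V: HIT. Cache (old->new): [K S V]
  8. access S: HIT. Cache (old->new): [K S V]
  9. access E: MISS, evict K. Cache (old->new): [S V E]
  10. access V: HIT. Cache (old->new): [S V E]
  11. access V: HIT. Cache (old->new): [S V E]
  12. access V: HIT. Cache (old->new): [S V E]
  13. access S: HIT. Cache (old->new): [S V E]
  14. access F: MISS, evict S. Cache (old->new): [V E F]
  15. access S: MISS, evict V. Cache (old->new): [E F S]
  16. access F: HIT. Cache (old->new): [E F S]
  17. access E: HIT. Cache (old->new): [E F S]
  18. access F: HIT. Cache (old->new): [E F S]
  19. access U: MISS, evict E. Cache (old->new): [F S U]
  20. access U: HIT. Cache (old->new): [F S U]
  21. access S: HIT. Cache (old->new): [F S U]
Total: 14 hits, 7 misses, 4 evictions

Answer: MMHHMHHHMHHHHMMHHHMHH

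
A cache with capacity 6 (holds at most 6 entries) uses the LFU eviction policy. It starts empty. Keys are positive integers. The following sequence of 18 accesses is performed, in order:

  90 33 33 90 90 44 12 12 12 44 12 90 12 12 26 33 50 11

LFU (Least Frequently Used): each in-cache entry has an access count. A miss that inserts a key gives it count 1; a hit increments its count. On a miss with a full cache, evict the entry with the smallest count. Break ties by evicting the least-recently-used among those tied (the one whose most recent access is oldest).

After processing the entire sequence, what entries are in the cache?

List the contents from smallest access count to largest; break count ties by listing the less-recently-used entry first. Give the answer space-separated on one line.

Answer: 50 11 44 33 90 12

Derivation:
LFU simulation (capacity=6):
  1. access 90: MISS. Cache: [90(c=1)]
  2. access 33: MISS. Cache: [90(c=1) 33(c=1)]
  3. access 33: HIT, count now 2. Cache: [90(c=1) 33(c=2)]
  4. access 90: HIT, count now 2. Cache: [33(c=2) 90(c=2)]
  5. access 90: HIT, count now 3. Cache: [33(c=2) 90(c=3)]
  6. access 44: MISS. Cache: [44(c=1) 33(c=2) 90(c=3)]
  7. access 12: MISS. Cache: [44(c=1) 12(c=1) 33(c=2) 90(c=3)]
  8. access 12: HIT, count now 2. Cache: [44(c=1) 33(c=2) 12(c=2) 90(c=3)]
  9. access 12: HIT, count now 3. Cache: [44(c=1) 33(c=2) 90(c=3) 12(c=3)]
  10. access 44: HIT, count now 2. Cache: [33(c=2) 44(c=2) 90(c=3) 12(c=3)]
  11. access 12: HIT, count now 4. Cache: [33(c=2) 44(c=2) 90(c=3) 12(c=4)]
  12. access 90: HIT, count now 4. Cache: [33(c=2) 44(c=2) 12(c=4) 90(c=4)]
  13. access 12: HIT, count now 5. Cache: [33(c=2) 44(c=2) 90(c=4) 12(c=5)]
  14. access 12: HIT, count now 6. Cache: [33(c=2) 44(c=2) 90(c=4) 12(c=6)]
  15. access 26: MISS. Cache: [26(c=1) 33(c=2) 44(c=2) 90(c=4) 12(c=6)]
  16. access 33: HIT, count now 3. Cache: [26(c=1) 44(c=2) 33(c=3) 90(c=4) 12(c=6)]
  17. access 50: MISS. Cache: [26(c=1) 50(c=1) 44(c=2) 33(c=3) 90(c=4) 12(c=6)]
  18. access 11: MISS, evict 26(c=1). Cache: [50(c=1) 11(c=1) 44(c=2) 33(c=3) 90(c=4) 12(c=6)]
Total: 11 hits, 7 misses, 1 evictions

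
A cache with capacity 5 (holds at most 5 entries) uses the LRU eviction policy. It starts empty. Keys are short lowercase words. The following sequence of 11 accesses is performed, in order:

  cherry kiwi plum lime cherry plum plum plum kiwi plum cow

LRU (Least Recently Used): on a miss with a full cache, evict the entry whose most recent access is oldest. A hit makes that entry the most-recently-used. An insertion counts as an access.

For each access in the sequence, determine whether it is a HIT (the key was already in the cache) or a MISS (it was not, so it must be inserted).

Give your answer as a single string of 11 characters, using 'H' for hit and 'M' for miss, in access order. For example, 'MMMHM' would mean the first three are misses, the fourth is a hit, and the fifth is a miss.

LRU simulation (capacity=5):
  1. access cherry: MISS. Cache (LRU->MRU): [cherry]
  2. access kiwi: MISS. Cache (LRU->MRU): [cherry kiwi]
  3. access plum: MISS. Cache (LRU->MRU): [cherry kiwi plum]
  4. access lime: MISS. Cache (LRU->MRU): [cherry kiwi plum lime]
  5. access cherry: HIT. Cache (LRU->MRU): [kiwi plum lime cherry]
  6. access plum: HIT. Cache (LRU->MRU): [kiwi lime cherry plum]
  7. access plum: HIT. Cache (LRU->MRU): [kiwi lime cherry plum]
  8. access plum: HIT. Cache (LRU->MRU): [kiwi lime cherry plum]
  9. access kiwi: HIT. Cache (LRU->MRU): [lime cherry plum kiwi]
  10. access plum: HIT. Cache (LRU->MRU): [lime cherry kiwi plum]
  11. access cow: MISS. Cache (LRU->MRU): [lime cherry kiwi plum cow]
Total: 6 hits, 5 misses, 0 evictions

Answer: MMMMHHHHHHM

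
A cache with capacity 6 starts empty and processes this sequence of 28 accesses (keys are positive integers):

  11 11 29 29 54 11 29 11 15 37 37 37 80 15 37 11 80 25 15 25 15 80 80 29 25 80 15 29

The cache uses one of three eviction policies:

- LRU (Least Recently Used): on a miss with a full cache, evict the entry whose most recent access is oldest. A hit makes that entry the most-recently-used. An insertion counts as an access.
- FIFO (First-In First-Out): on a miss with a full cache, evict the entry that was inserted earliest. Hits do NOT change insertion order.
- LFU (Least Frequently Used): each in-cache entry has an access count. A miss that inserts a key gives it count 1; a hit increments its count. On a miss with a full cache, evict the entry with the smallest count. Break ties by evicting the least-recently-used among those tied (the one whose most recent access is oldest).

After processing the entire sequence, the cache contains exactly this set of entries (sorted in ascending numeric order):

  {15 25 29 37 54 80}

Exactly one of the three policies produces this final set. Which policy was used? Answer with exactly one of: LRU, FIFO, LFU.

Answer: FIFO

Derivation:
Simulating under each policy and comparing final sets:
  LRU: final set = {11 15 25 29 37 80} -> differs
  FIFO: final set = {15 25 29 37 54 80} -> MATCHES target
  LFU: final set = {11 15 25 29 37 80} -> differs
Only FIFO produces the target set.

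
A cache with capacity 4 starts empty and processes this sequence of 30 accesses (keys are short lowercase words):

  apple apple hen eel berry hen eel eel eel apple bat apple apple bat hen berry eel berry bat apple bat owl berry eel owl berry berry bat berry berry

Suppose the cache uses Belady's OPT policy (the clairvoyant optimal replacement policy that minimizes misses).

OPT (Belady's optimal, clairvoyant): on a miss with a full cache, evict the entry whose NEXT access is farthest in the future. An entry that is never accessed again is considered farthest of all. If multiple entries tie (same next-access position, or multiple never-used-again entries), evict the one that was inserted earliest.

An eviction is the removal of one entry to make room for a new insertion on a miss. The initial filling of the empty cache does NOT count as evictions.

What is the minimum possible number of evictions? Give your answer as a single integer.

Answer: 3

Derivation:
OPT (Belady) simulation (capacity=4):
  1. access apple: MISS. Cache: [apple]
  2. access apple: HIT. Next use of apple: step 10. Cache: [apple]
  3. access hen: MISS. Cache: [apple hen]
  4. access eel: MISS. Cache: [apple hen eel]
  5. access berry: MISS. Cache: [apple hen eel berry]
  6. access hen: HIT. Next use of hen: step 15. Cache: [apple hen eel berry]
  7. access eel: HIT. Next use of eel: step 8. Cache: [apple hen eel berry]
  8. access eel: HIT. Next use of eel: step 9. Cache: [apple hen eel berry]
  9. access eel: HIT. Next use of eel: step 17. Cache: [apple hen eel berry]
  10. access apple: HIT. Next use of apple: step 12. Cache: [apple hen eel berry]
  11. access bat: MISS, evict eel (next use: step 17). Cache: [apple hen berry bat]
  12. access apple: HIT. Next use of apple: step 13. Cache: [apple hen berry bat]
  13. access apple: HIT. Next use of apple: step 20. Cache: [apple hen berry bat]
  14. access bat: HIT. Next use of bat: step 19. Cache: [apple hen berry bat]
  15. access hen: HIT. Next use of hen: never. Cache: [apple hen berry bat]
  16. access berry: HIT. Next use of berry: step 18. Cache: [apple hen berry bat]
  17. access eel: MISS, evict hen (next use: never). Cache: [apple berry bat eel]
  18. access berry: HIT. Next use of berry: step 23. Cache: [apple berry bat eel]
  19. access bat: HIT. Next use of bat: step 21. Cache: [apple berry bat eel]
  20. access apple: HIT. Next use of apple: never. Cache: [apple berry bat eel]
  21. access bat: HIT. Next use of bat: step 28. Cache: [apple berry bat eel]
  22. access owl: MISS, evict apple (next use: never). Cache: [berry bat eel owl]
  23. access berry: HIT. Next use of berry: step 26. Cache: [berry bat eel owl]
  24. access eel: HIT. Next use of eel: never. Cache: [berry bat eel owl]
  25. access owl: HIT. Next use of owl: never. Cache: [berry bat eel owl]
  26. access berry: HIT. Next use of berry: step 27. Cache: [berry bat eel owl]
  27. access berry: HIT. Next use of berry: step 29. Cache: [berry bat eel owl]
  28. access bat: HIT. Next use of bat: never. Cache: [berry bat eel owl]
  29. access berry: HIT. Next use of berry: step 30. Cache: [berry bat eel owl]
  30. access berry: HIT. Next use of berry: never. Cache: [berry bat eel owl]
Total: 23 hits, 7 misses, 3 evictions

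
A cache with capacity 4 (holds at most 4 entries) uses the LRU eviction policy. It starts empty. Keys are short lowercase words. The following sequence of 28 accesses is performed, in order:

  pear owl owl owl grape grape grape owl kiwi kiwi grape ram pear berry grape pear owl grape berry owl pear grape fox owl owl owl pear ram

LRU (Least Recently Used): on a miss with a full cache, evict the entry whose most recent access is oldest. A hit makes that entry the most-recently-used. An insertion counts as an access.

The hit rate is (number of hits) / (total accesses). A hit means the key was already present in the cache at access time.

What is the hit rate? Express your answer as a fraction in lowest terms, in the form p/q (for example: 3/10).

LRU simulation (capacity=4):
  1. access pear: MISS. Cache (LRU->MRU): [pear]
  2. access owl: MISS. Cache (LRU->MRU): [pear owl]
  3. access owl: HIT. Cache (LRU->MRU): [pear owl]
  4. access owl: HIT. Cache (LRU->MRU): [pear owl]
  5. access grape: MISS. Cache (LRU->MRU): [pear owl grape]
  6. access grape: HIT. Cache (LRU->MRU): [pear owl grape]
  7. access grape: HIT. Cache (LRU->MRU): [pear owl grape]
  8. access owl: HIT. Cache (LRU->MRU): [pear grape owl]
  9. access kiwi: MISS. Cache (LRU->MRU): [pear grape owl kiwi]
  10. access kiwi: HIT. Cache (LRU->MRU): [pear grape owl kiwi]
  11. access grape: HIT. Cache (LRU->MRU): [pear owl kiwi grape]
  12. access ram: MISS, evict pear. Cache (LRU->MRU): [owl kiwi grape ram]
  13. access pear: MISS, evict owl. Cache (LRU->MRU): [kiwi grape ram pear]
  14. access berry: MISS, evict kiwi. Cache (LRU->MRU): [grape ram pear berry]
  15. access grape: HIT. Cache (LRU->MRU): [ram pear berry grape]
  16. access pear: HIT. Cache (LRU->MRU): [ram berry grape pear]
  17. access owl: MISS, evict ram. Cache (LRU->MRU): [berry grape pear owl]
  18. access grape: HIT. Cache (LRU->MRU): [berry pear owl grape]
  19. access berry: HIT. Cache (LRU->MRU): [pear owl grape berry]
  20. access owl: HIT. Cache (LRU->MRU): [pear grape berry owl]
  21. access pear: HIT. Cache (LRU->MRU): [grape berry owl pear]
  22. access grape: HIT. Cache (LRU->MRU): [berry owl pear grape]
  23. access fox: MISS, evict berry. Cache (LRU->MRU): [owl pear grape fox]
  24. access owl: HIT. Cache (LRU->MRU): [pear grape fox owl]
  25. access owl: HIT. Cache (LRU->MRU): [pear grape fox owl]
  26. access owl: HIT. Cache (LRU->MRU): [pear grape fox owl]
  27. access pear: HIT. Cache (LRU->MRU): [grape fox owl pear]
  28. access ram: MISS, evict grape. Cache (LRU->MRU): [fox owl pear ram]
Total: 18 hits, 10 misses, 6 evictions

Hit rate = 18/28 = 9/14

Answer: 9/14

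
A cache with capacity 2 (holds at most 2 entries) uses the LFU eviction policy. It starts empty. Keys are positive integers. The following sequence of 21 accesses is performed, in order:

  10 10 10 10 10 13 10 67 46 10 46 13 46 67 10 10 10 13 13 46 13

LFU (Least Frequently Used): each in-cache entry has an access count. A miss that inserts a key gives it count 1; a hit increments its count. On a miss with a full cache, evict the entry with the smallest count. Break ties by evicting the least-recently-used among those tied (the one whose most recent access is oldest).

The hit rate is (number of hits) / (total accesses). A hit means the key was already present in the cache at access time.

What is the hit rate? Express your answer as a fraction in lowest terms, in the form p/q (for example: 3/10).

Answer: 11/21

Derivation:
LFU simulation (capacity=2):
  1. access 10: MISS. Cache: [10(c=1)]
  2. access 10: HIT, count now 2. Cache: [10(c=2)]
  3. access 10: HIT, count now 3. Cache: [10(c=3)]
  4. access 10: HIT, count now 4. Cache: [10(c=4)]
  5. access 10: HIT, count now 5. Cache: [10(c=5)]
  6. access 13: MISS. Cache: [13(c=1) 10(c=5)]
  7. access 10: HIT, count now 6. Cache: [13(c=1) 10(c=6)]
  8. access 67: MISS, evict 13(c=1). Cache: [67(c=1) 10(c=6)]
  9. access 46: MISS, evict 67(c=1). Cache: [46(c=1) 10(c=6)]
  10. access 10: HIT, count now 7. Cache: [46(c=1) 10(c=7)]
  11. access 46: HIT, count now 2. Cache: [46(c=2) 10(c=7)]
  12. access 13: MISS, evict 46(c=2). Cache: [13(c=1) 10(c=7)]
  13. access 46: MISS, evict 13(c=1). Cache: [46(c=1) 10(c=7)]
  14. access 67: MISS, evict 46(c=1). Cache: [67(c=1) 10(c=7)]
  15. access 10: HIT, count now 8. Cache: [67(c=1) 10(c=8)]
  16. access 10: HIT, count now 9. Cache: [67(c=1) 10(c=9)]
  17. access 10: HIT, count now 10. Cache: [67(c=1) 10(c=10)]
  18. access 13: MISS, evict 67(c=1). Cache: [13(c=1) 10(c=10)]
  19. access 13: HIT, count now 2. Cache: [13(c=2) 10(c=10)]
  20. access 46: MISS, evict 13(c=2). Cache: [46(c=1) 10(c=10)]
  21. access 13: MISS, evict 46(c=1). Cache: [13(c=1) 10(c=10)]
Total: 11 hits, 10 misses, 8 evictions

Hit rate = 11/21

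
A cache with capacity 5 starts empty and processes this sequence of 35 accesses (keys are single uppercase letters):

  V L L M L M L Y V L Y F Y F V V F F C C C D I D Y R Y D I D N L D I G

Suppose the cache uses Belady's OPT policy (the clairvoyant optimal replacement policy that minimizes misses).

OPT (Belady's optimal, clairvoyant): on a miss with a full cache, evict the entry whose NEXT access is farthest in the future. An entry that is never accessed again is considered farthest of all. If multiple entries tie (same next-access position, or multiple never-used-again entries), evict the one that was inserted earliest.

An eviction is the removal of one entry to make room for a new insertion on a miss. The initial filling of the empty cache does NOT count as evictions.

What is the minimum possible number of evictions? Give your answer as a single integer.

OPT (Belady) simulation (capacity=5):
  1. access V: MISS. Cache: [V]
  2. access L: MISS. Cache: [V L]
  3. access L: HIT. Next use of L: step 5. Cache: [V L]
  4. access M: MISS. Cache: [V L M]
  5. access L: HIT. Next use of L: step 7. Cache: [V L M]
  6. access M: HIT. Next use of M: never. Cache: [V L M]
  7. access L: HIT. Next use of L: step 10. Cache: [V L M]
  8. access Y: MISS. Cache: [V L M Y]
  9. access V: HIT. Next use of V: step 15. Cache: [V L M Y]
  10. access L: HIT. Next use of L: step 32. Cache: [V L M Y]
  11. access Y: HIT. Next use of Y: step 13. Cache: [V L M Y]
  12. access F: MISS. Cache: [V L M Y F]
  13. access Y: HIT. Next use of Y: step 25. Cache: [V L M Y F]
  14. access F: HIT. Next use of F: step 17. Cache: [V L M Y F]
  15. access V: HIT. Next use of V: step 16. Cache: [V L M Y F]
  16. access V: HIT. Next use of V: never. Cache: [V L M Y F]
  17. access F: HIT. Next use of F: step 18. Cache: [V L M Y F]
  18. access F: HIT. Next use of F: never. Cache: [V L M Y F]
  19. access C: MISS, evict V (next use: never). Cache: [L M Y F C]
  20. access C: HIT. Next use of C: step 21. Cache: [L M Y F C]
  21. access C: HIT. Next use of C: never. Cache: [L M Y F C]
  22. access D: MISS, evict M (next use: never). Cache: [L Y F C D]
  23. access I: MISS, evict F (next use: never). Cache: [L Y C D I]
  24. access D: HIT. Next use of D: step 28. Cache: [L Y C D I]
  25. access Y: HIT. Next use of Y: step 27. Cache: [L Y C D I]
  26. access R: MISS, evict C (next use: never). Cache: [L Y D I R]
  27. access Y: HIT. Next use of Y: never. Cache: [L Y D I R]
  28. access D: HIT. Next use of D: step 30. Cache: [L Y D I R]
  29. access I: HIT. Next use of I: step 34. Cache: [L Y D I R]
  30. access D: HIT. Next use of D: step 33. Cache: [L Y D I R]
  31. access N: MISS, evict Y (next use: never). Cache: [L D I R N]
  32. access L: HIT. Next use of L: never. Cache: [L D I R N]
  33. access D: HIT. Next use of D: never. Cache: [L D I R N]
  34. access I: HIT. Next use of I: never. Cache: [L D I R N]
  35. access G: MISS, evict L (next use: never). Cache: [D I R N G]
Total: 24 hits, 11 misses, 6 evictions

Answer: 6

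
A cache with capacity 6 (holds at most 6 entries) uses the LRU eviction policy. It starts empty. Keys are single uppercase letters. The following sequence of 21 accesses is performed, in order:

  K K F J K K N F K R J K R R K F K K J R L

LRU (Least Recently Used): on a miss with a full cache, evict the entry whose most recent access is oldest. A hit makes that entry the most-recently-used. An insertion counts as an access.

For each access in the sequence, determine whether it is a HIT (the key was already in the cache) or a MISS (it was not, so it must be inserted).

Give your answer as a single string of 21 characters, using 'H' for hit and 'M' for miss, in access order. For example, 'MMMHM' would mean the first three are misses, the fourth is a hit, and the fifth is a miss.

LRU simulation (capacity=6):
  1. access K: MISS. Cache (LRU->MRU): [K]
  2. access K: HIT. Cache (LRU->MRU): [K]
  3. access F: MISS. Cache (LRU->MRU): [K F]
  4. access J: MISS. Cache (LRU->MRU): [K F J]
  5. access K: HIT. Cache (LRU->MRU): [F J K]
  6. access K: HIT. Cache (LRU->MRU): [F J K]
  7. access N: MISS. Cache (LRU->MRU): [F J K N]
  8. access F: HIT. Cache (LRU->MRU): [J K N F]
  9. access K: HIT. Cache (LRU->MRU): [J N F K]
  10. access R: MISS. Cache (LRU->MRU): [J N F K R]
  11. access J: HIT. Cache (LRU->MRU): [N F K R J]
  12. access K: HIT. Cache (LRU->MRU): [N F R J K]
  13. access R: HIT. Cache (LRU->MRU): [N F J K R]
  14. access R: HIT. Cache (LRU->MRU): [N F J K R]
  15. access K: HIT. Cache (LRU->MRU): [N F J R K]
  16. access F: HIT. Cache (LRU->MRU): [N J R K F]
  17. access K: HIT. Cache (LRU->MRU): [N J R F K]
  18. access K: HIT. Cache (LRU->MRU): [N J R F K]
  19. access J: HIT. Cache (LRU->MRU): [N R F K J]
  20. access R: HIT. Cache (LRU->MRU): [N F K J R]
  21. access L: MISS. Cache (LRU->MRU): [N F K J R L]
Total: 15 hits, 6 misses, 0 evictions

Answer: MHMMHHMHHMHHHHHHHHHHM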